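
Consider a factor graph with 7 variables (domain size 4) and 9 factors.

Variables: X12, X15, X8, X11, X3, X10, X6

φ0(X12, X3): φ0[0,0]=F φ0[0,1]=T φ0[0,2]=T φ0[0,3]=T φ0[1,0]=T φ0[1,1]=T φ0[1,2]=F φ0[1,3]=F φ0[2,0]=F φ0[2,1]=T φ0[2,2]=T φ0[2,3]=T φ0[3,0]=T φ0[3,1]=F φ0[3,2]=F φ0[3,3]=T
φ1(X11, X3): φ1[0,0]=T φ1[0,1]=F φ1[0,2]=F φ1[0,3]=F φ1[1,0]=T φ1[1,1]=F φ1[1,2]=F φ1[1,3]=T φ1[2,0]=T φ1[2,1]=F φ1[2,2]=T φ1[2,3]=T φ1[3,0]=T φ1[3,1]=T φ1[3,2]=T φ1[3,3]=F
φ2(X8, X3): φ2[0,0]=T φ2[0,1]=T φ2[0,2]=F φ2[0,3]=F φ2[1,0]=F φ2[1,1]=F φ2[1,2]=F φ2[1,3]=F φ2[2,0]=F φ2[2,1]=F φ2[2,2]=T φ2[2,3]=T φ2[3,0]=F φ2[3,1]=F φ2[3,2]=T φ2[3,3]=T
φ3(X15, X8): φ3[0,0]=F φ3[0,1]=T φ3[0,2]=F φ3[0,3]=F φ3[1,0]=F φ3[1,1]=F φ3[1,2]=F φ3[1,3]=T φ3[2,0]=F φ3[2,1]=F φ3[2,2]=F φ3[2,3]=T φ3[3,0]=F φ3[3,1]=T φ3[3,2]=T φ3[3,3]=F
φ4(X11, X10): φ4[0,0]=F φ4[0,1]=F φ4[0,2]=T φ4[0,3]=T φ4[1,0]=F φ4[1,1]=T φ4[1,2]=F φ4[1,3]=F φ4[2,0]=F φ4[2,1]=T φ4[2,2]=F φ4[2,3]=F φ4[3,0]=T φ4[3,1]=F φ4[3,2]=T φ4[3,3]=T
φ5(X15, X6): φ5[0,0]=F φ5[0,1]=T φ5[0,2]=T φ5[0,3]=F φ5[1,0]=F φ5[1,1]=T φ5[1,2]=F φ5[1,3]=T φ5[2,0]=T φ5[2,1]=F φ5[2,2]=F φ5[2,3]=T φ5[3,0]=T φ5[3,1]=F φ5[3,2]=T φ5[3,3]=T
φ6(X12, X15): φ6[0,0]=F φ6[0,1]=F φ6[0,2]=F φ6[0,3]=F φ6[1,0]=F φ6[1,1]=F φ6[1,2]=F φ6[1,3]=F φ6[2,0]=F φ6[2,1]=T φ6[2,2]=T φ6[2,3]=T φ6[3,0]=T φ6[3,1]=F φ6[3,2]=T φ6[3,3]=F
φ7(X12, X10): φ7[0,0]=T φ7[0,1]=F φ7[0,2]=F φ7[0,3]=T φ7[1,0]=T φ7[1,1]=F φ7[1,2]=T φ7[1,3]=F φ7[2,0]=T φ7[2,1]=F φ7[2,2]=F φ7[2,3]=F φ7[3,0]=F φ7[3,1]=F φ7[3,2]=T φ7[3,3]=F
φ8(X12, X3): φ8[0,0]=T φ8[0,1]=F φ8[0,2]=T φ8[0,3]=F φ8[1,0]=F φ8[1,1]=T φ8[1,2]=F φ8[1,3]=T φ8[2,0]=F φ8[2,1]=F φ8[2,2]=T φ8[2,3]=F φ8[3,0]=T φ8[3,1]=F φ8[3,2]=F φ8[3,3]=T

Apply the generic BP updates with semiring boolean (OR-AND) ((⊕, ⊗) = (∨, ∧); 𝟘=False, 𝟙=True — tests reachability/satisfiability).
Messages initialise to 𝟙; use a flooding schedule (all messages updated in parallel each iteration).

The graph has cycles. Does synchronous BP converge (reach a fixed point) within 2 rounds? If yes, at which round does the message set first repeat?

init: all messages = 𝟙 over 4 values
r1 m[φ0→X12] = [T, T, T, T]
r1 m[φ0→X3] = [T, T, T, T]
r1 m[φ1→X11] = [T, T, T, T]
r1 m[φ1→X3] = [T, T, T, T]
r1 m[φ2→X8] = [T, F, T, T]
r1 m[φ2→X3] = [T, T, T, T]
r1 m[φ3→X15] = [T, T, T, T]
r1 m[φ3→X8] = [F, T, T, T]
r1 m[φ4→X11] = [T, T, T, T]
r1 m[φ4→X10] = [T, T, T, T]
r1 m[φ5→X15] = [T, T, T, T]
r1 m[φ5→X6] = [T, T, T, T]
r1 m[φ6→X12] = [F, F, T, T]
r1 m[φ6→X15] = [T, T, T, T]
r1 m[φ7→X12] = [T, T, T, T]
r1 m[φ7→X10] = [T, F, T, T]
r1 m[φ8→X12] = [T, T, T, T]
r1 m[φ8→X3] = [T, T, T, T]
r1 m[X12→φ0] = [T, T, T, T]
r1 m[X12→φ6] = [T, T, T, T]
r1 m[X12→φ7] = [T, T, T, T]
r1 m[X12→φ8] = [T, T, T, T]
r1 m[X15→φ3] = [T, T, T, T]
r1 m[X15→φ5] = [T, T, T, T]
r1 m[X15→φ6] = [T, T, T, T]
r1 m[X8→φ2] = [T, T, T, T]
r1 m[X8→φ3] = [T, T, T, T]
r1 m[X11→φ1] = [T, T, T, T]
r1 m[X11→φ4] = [T, T, T, T]
r1 m[X3→φ0] = [T, T, T, T]
r1 m[X3→φ1] = [T, T, T, T]
r1 m[X3→φ2] = [T, T, T, T]
r1 m[X3→φ8] = [T, T, T, T]
r1 m[X10→φ4] = [T, T, T, T]
r1 m[X10→φ7] = [T, T, T, T]
r1 m[X6→φ5] = [T, T, T, T]
r2 m[φ0→X12] = [T, T, T, T]
r2 m[φ0→X3] = [T, T, T, T]
r2 m[φ1→X11] = [T, T, T, T]
r2 m[φ1→X3] = [T, T, T, T]
r2 m[φ2→X8] = [T, F, T, T]
r2 m[φ2→X3] = [T, T, T, T]
r2 m[φ3→X15] = [T, T, T, T]
r2 m[φ3→X8] = [F, T, T, T]
r2 m[φ4→X11] = [T, T, T, T]
r2 m[φ4→X10] = [T, T, T, T]
r2 m[φ5→X15] = [T, T, T, T]
r2 m[φ5→X6] = [T, T, T, T]
r2 m[φ6→X12] = [F, F, T, T]
r2 m[φ6→X15] = [T, T, T, T]
r2 m[φ7→X12] = [T, T, T, T]
r2 m[φ7→X10] = [T, F, T, T]
r2 m[φ8→X12] = [T, T, T, T]
r2 m[φ8→X3] = [T, T, T, T]
r2 m[X12→φ0] = [F, F, T, T]
r2 m[X12→φ6] = [T, T, T, T]
r2 m[X12→φ7] = [F, F, T, T]
r2 m[X12→φ8] = [F, F, T, T]
r2 m[X15→φ3] = [T, T, T, T]
r2 m[X15→φ5] = [T, T, T, T]
r2 m[X15→φ6] = [T, T, T, T]
r2 m[X8→φ2] = [F, T, T, T]
r2 m[X8→φ3] = [T, F, T, T]
r2 m[X11→φ1] = [T, T, T, T]
r2 m[X11→φ4] = [T, T, T, T]
r2 m[X3→φ0] = [T, T, T, T]
r2 m[X3→φ1] = [T, T, T, T]
r2 m[X3→φ2] = [T, T, T, T]
r2 m[X3→φ8] = [T, T, T, T]
r2 m[X10→φ4] = [T, F, T, T]
r2 m[X10→φ7] = [T, T, T, T]
r2 m[X6→φ5] = [T, T, T, T]
no fixed point within 2 rounds

NOT CONVERGED within 2 rounds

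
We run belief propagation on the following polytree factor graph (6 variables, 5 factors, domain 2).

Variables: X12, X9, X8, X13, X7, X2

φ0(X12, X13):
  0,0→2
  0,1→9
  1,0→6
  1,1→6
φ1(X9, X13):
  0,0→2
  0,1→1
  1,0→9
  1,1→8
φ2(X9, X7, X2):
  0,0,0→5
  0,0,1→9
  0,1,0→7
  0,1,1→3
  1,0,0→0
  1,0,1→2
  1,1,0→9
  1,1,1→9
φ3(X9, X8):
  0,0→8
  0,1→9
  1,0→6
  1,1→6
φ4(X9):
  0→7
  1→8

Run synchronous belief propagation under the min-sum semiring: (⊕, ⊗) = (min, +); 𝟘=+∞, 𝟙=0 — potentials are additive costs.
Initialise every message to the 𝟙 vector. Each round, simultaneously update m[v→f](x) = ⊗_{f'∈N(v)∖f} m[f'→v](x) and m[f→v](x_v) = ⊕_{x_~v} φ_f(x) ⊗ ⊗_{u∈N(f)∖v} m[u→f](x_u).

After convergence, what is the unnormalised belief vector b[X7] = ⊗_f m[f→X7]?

init: all messages = 𝟙 over 2 values
r1 m[φ0→X12] = [2, 6]
r1 m[φ0→X13] = [2, 6]
r1 m[φ1→X9] = [1, 8]
r1 m[φ1→X13] = [2, 1]
r1 m[φ2→X9] = [3, 0]
r1 m[φ2→X7] = [0, 3]
r1 m[φ2→X2] = [0, 2]
r1 m[φ3→X9] = [8, 6]
r1 m[φ3→X8] = [6, 6]
r1 m[φ4→X9] = [7, 8]
r1 m[X12→φ0] = [0, 0]
r1 m[X9→φ1] = [0, 0]
r1 m[X9→φ2] = [0, 0]
r1 m[X9→φ3] = [0, 0]
r1 m[X9→φ4] = [0, 0]
r1 m[X8→φ3] = [0, 0]
r1 m[X13→φ0] = [0, 0]
r1 m[X13→φ1] = [0, 0]
r1 m[X7→φ2] = [0, 0]
r1 m[X2→φ2] = [0, 0]
r2 m[φ0→X12] = [2, 6]
r2 m[φ0→X13] = [2, 6]
r2 m[φ1→X9] = [1, 8]
r2 m[φ1→X13] = [2, 1]
r2 m[φ2→X9] = [3, 0]
r2 m[φ2→X7] = [0, 3]
r2 m[φ2→X2] = [0, 2]
r2 m[φ3→X9] = [8, 6]
r2 m[φ3→X8] = [6, 6]
r2 m[φ4→X9] = [7, 8]
r2 m[X12→φ0] = [0, 0]
r2 m[X9→φ1] = [18, 14]
r2 m[X9→φ2] = [16, 22]
r2 m[X9→φ3] = [11, 16]
r2 m[X9→φ4] = [12, 14]
r2 m[X8→φ3] = [0, 0]
r2 m[X13→φ0] = [2, 1]
r2 m[X13→φ1] = [2, 6]
r2 m[X7→φ2] = [0, 0]
r2 m[X2→φ2] = [0, 0]
r3 m[φ0→X12] = [4, 7]
r3 m[φ0→X13] = [2, 6]
r3 m[φ1→X9] = [4, 11]
r3 m[φ1→X13] = [20, 19]
r3 m[φ2→X9] = [3, 0]
r3 m[φ2→X7] = [21, 19]
r3 m[φ2→X2] = [21, 19]
r3 m[φ3→X9] = [8, 6]
r3 m[φ3→X8] = [19, 20]
r3 m[φ4→X9] = [7, 8]
r3 m[X12→φ0] = [0, 0]
r3 m[X9→φ1] = [18, 14]
r3 m[X9→φ2] = [16, 22]
r3 m[X9→φ3] = [11, 16]
r3 m[X9→φ4] = [12, 14]
r3 m[X8→φ3] = [0, 0]
r3 m[X13→φ0] = [2, 1]
r3 m[X13→φ1] = [2, 6]
r3 m[X7→φ2] = [0, 0]
r3 m[X2→φ2] = [0, 0]
r4 m[φ0→X12] = [4, 7]
r4 m[φ0→X13] = [2, 6]
r4 m[φ1→X9] = [4, 11]
r4 m[φ1→X13] = [20, 19]
r4 m[φ2→X9] = [3, 0]
r4 m[φ2→X7] = [21, 19]
r4 m[φ2→X2] = [21, 19]
r4 m[φ3→X9] = [8, 6]
r4 m[φ3→X8] = [19, 20]
r4 m[φ4→X9] = [7, 8]
r4 m[X12→φ0] = [0, 0]
r4 m[X9→φ1] = [18, 14]
r4 m[X9→φ2] = [19, 25]
r4 m[X9→φ3] = [14, 19]
r4 m[X9→φ4] = [15, 17]
r4 m[X8→φ3] = [0, 0]
r4 m[X13→φ0] = [20, 19]
r4 m[X13→φ1] = [2, 6]
r4 m[X7→φ2] = [0, 0]
r4 m[X2→φ2] = [0, 0]
r5 m[φ0→X12] = [22, 25]
r5 m[φ0→X13] = [2, 6]
r5 m[φ1→X9] = [4, 11]
r5 m[φ1→X13] = [20, 19]
r5 m[φ2→X9] = [3, 0]
r5 m[φ2→X7] = [24, 22]
r5 m[φ2→X2] = [24, 22]
r5 m[φ3→X9] = [8, 6]
r5 m[φ3→X8] = [22, 23]
r5 m[φ4→X9] = [7, 8]
r5 m[X12→φ0] = [0, 0]
r5 m[X9→φ1] = [18, 14]
r5 m[X9→φ2] = [19, 25]
r5 m[X9→φ3] = [14, 19]
r5 m[X9→φ4] = [15, 17]
r5 m[X8→φ3] = [0, 0]
r5 m[X13→φ0] = [20, 19]
r5 m[X13→φ1] = [2, 6]
r5 m[X7→φ2] = [0, 0]
r5 m[X2→φ2] = [0, 0]
r6 m[φ0→X12] = [22, 25]
r6 m[φ0→X13] = [2, 6]
r6 m[φ1→X9] = [4, 11]
r6 m[φ1→X13] = [20, 19]
r6 m[φ2→X9] = [3, 0]
r6 m[φ2→X7] = [24, 22]
r6 m[φ2→X2] = [24, 22]
r6 m[φ3→X9] = [8, 6]
r6 m[φ3→X8] = [22, 23]
r6 m[φ4→X9] = [7, 8]
r6 m[X12→φ0] = [0, 0]
r6 m[X9→φ1] = [18, 14]
r6 m[X9→φ2] = [19, 25]
r6 m[X9→φ3] = [14, 19]
r6 m[X9→φ4] = [15, 17]
r6 m[X8→φ3] = [0, 0]
r6 m[X13→φ0] = [20, 19]
r6 m[X13→φ1] = [2, 6]
r6 m[X7→φ2] = [0, 0]
r6 m[X2→φ2] = [0, 0]
fixed point reached at round 6
b[X7] = ⊗ incoming = [24, 22]

b[X7] = [24, 22]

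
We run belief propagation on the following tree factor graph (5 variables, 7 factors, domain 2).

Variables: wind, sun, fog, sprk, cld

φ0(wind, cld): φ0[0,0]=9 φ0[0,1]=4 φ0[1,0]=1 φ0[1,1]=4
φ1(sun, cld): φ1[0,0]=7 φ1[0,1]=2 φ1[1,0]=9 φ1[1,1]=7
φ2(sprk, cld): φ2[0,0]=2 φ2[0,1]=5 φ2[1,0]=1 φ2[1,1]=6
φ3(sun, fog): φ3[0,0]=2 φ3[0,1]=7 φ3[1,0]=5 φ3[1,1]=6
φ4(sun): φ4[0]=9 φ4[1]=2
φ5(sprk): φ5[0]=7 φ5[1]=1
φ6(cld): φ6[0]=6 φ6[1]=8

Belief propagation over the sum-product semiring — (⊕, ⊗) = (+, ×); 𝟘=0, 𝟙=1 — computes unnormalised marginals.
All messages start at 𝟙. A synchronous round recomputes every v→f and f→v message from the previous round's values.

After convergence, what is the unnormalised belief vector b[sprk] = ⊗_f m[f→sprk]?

b[sprk] = [1350440, 167244]

init: all messages = 𝟙 over 2 values
r1 m[φ0→wind] = [13, 5]
r1 m[φ0→cld] = [10, 8]
r1 m[φ1→sun] = [9, 16]
r1 m[φ1→cld] = [16, 9]
r1 m[φ2→sprk] = [7, 7]
r1 m[φ2→cld] = [3, 11]
r1 m[φ3→sun] = [9, 11]
r1 m[φ3→fog] = [7, 13]
r1 m[φ4→sun] = [9, 2]
r1 m[φ5→sprk] = [7, 1]
r1 m[φ6→cld] = [6, 8]
r1 m[wind→φ0] = [1, 1]
r1 m[sun→φ1] = [1, 1]
r1 m[sun→φ3] = [1, 1]
r1 m[sun→φ4] = [1, 1]
r1 m[fog→φ3] = [1, 1]
r1 m[sprk→φ2] = [1, 1]
r1 m[sprk→φ5] = [1, 1]
r1 m[cld→φ0] = [1, 1]
r1 m[cld→φ1] = [1, 1]
r1 m[cld→φ2] = [1, 1]
r1 m[cld→φ6] = [1, 1]
r2 m[φ0→wind] = [13, 5]
r2 m[φ0→cld] = [10, 8]
r2 m[φ1→sun] = [9, 16]
r2 m[φ1→cld] = [16, 9]
r2 m[φ2→sprk] = [7, 7]
r2 m[φ2→cld] = [3, 11]
r2 m[φ3→sun] = [9, 11]
r2 m[φ3→fog] = [7, 13]
r2 m[φ4→sun] = [9, 2]
r2 m[φ5→sprk] = [7, 1]
r2 m[φ6→cld] = [6, 8]
r2 m[wind→φ0] = [1, 1]
r2 m[sun→φ1] = [81, 22]
r2 m[sun→φ3] = [81, 32]
r2 m[sun→φ4] = [81, 176]
r2 m[fog→φ3] = [1, 1]
r2 m[sprk→φ2] = [7, 1]
r2 m[sprk→φ5] = [7, 7]
r2 m[cld→φ0] = [288, 792]
r2 m[cld→φ1] = [180, 704]
r2 m[cld→φ2] = [960, 576]
r2 m[cld→φ6] = [480, 792]
r3 m[φ0→wind] = [5760, 3456]
r3 m[φ0→cld] = [10, 8]
r3 m[φ1→sun] = [2668, 6548]
r3 m[φ1→cld] = [765, 316]
r3 m[φ2→sprk] = [4800, 4416]
r3 m[φ2→cld] = [15, 41]
r3 m[φ3→sun] = [9, 11]
r3 m[φ3→fog] = [322, 759]
r3 m[φ4→sun] = [9, 2]
r3 m[φ5→sprk] = [7, 1]
r3 m[φ6→cld] = [6, 8]
r3 m[wind→φ0] = [1, 1]
r3 m[sun→φ1] = [81, 22]
r3 m[sun→φ3] = [81, 32]
r3 m[sun→φ4] = [81, 176]
r3 m[fog→φ3] = [1, 1]
r3 m[sprk→φ2] = [7, 1]
r3 m[sprk→φ5] = [7, 7]
r3 m[cld→φ0] = [288, 792]
r3 m[cld→φ1] = [180, 704]
r3 m[cld→φ2] = [960, 576]
r3 m[cld→φ6] = [480, 792]
r4 m[φ0→wind] = [5760, 3456]
r4 m[φ0→cld] = [10, 8]
r4 m[φ1→sun] = [2668, 6548]
r4 m[φ1→cld] = [765, 316]
r4 m[φ2→sprk] = [4800, 4416]
r4 m[φ2→cld] = [15, 41]
r4 m[φ3→sun] = [9, 11]
r4 m[φ3→fog] = [322, 759]
r4 m[φ4→sun] = [9, 2]
r4 m[φ5→sprk] = [7, 1]
r4 m[φ6→cld] = [6, 8]
r4 m[wind→φ0] = [1, 1]
r4 m[sun→φ1] = [81, 22]
r4 m[sun→φ3] = [24012, 13096]
r4 m[sun→φ4] = [24012, 72028]
r4 m[fog→φ3] = [1, 1]
r4 m[sprk→φ2] = [7, 1]
r4 m[sprk→φ5] = [4800, 4416]
r4 m[cld→φ0] = [68850, 103648]
r4 m[cld→φ1] = [900, 2624]
r4 m[cld→φ2] = [45900, 20224]
r4 m[cld→φ6] = [114750, 103648]
r5 m[φ0→wind] = [1034242, 483442]
r5 m[φ0→cld] = [10, 8]
r5 m[φ1→sun] = [11548, 26468]
r5 m[φ1→cld] = [765, 316]
r5 m[φ2→sprk] = [192920, 167244]
r5 m[φ2→cld] = [15, 41]
r5 m[φ3→sun] = [9, 11]
r5 m[φ3→fog] = [113504, 246660]
r5 m[φ4→sun] = [9, 2]
r5 m[φ5→sprk] = [7, 1]
r5 m[φ6→cld] = [6, 8]
r5 m[wind→φ0] = [1, 1]
r5 m[sun→φ1] = [81, 22]
r5 m[sun→φ3] = [24012, 13096]
r5 m[sun→φ4] = [24012, 72028]
r5 m[fog→φ3] = [1, 1]
r5 m[sprk→φ2] = [7, 1]
r5 m[sprk→φ5] = [4800, 4416]
r5 m[cld→φ0] = [68850, 103648]
r5 m[cld→φ1] = [900, 2624]
r5 m[cld→φ2] = [45900, 20224]
r5 m[cld→φ6] = [114750, 103648]
r6 m[φ0→wind] = [1034242, 483442]
r6 m[φ0→cld] = [10, 8]
r6 m[φ1→sun] = [11548, 26468]
r6 m[φ1→cld] = [765, 316]
r6 m[φ2→sprk] = [192920, 167244]
r6 m[φ2→cld] = [15, 41]
r6 m[φ3→sun] = [9, 11]
r6 m[φ3→fog] = [113504, 246660]
r6 m[φ4→sun] = [9, 2]
r6 m[φ5→sprk] = [7, 1]
r6 m[φ6→cld] = [6, 8]
r6 m[wind→φ0] = [1, 1]
r6 m[sun→φ1] = [81, 22]
r6 m[sun→φ3] = [103932, 52936]
r6 m[sun→φ4] = [103932, 291148]
r6 m[fog→φ3] = [1, 1]
r6 m[sprk→φ2] = [7, 1]
r6 m[sprk→φ5] = [192920, 167244]
r6 m[cld→φ0] = [68850, 103648]
r6 m[cld→φ1] = [900, 2624]
r6 m[cld→φ2] = [45900, 20224]
r6 m[cld→φ6] = [114750, 103648]
r7 m[φ0→wind] = [1034242, 483442]
r7 m[φ0→cld] = [10, 8]
r7 m[φ1→sun] = [11548, 26468]
r7 m[φ1→cld] = [765, 316]
r7 m[φ2→sprk] = [192920, 167244]
r7 m[φ2→cld] = [15, 41]
r7 m[φ3→sun] = [9, 11]
r7 m[φ3→fog] = [472544, 1045140]
r7 m[φ4→sun] = [9, 2]
r7 m[φ5→sprk] = [7, 1]
r7 m[φ6→cld] = [6, 8]
r7 m[wind→φ0] = [1, 1]
r7 m[sun→φ1] = [81, 22]
r7 m[sun→φ3] = [103932, 52936]
r7 m[sun→φ4] = [103932, 291148]
r7 m[fog→φ3] = [1, 1]
r7 m[sprk→φ2] = [7, 1]
r7 m[sprk→φ5] = [192920, 167244]
r7 m[cld→φ0] = [68850, 103648]
r7 m[cld→φ1] = [900, 2624]
r7 m[cld→φ2] = [45900, 20224]
r7 m[cld→φ6] = [114750, 103648]
r8 m[φ0→wind] = [1034242, 483442]
r8 m[φ0→cld] = [10, 8]
r8 m[φ1→sun] = [11548, 26468]
r8 m[φ1→cld] = [765, 316]
r8 m[φ2→sprk] = [192920, 167244]
r8 m[φ2→cld] = [15, 41]
r8 m[φ3→sun] = [9, 11]
r8 m[φ3→fog] = [472544, 1045140]
r8 m[φ4→sun] = [9, 2]
r8 m[φ5→sprk] = [7, 1]
r8 m[φ6→cld] = [6, 8]
r8 m[wind→φ0] = [1, 1]
r8 m[sun→φ1] = [81, 22]
r8 m[sun→φ3] = [103932, 52936]
r8 m[sun→φ4] = [103932, 291148]
r8 m[fog→φ3] = [1, 1]
r8 m[sprk→φ2] = [7, 1]
r8 m[sprk→φ5] = [192920, 167244]
r8 m[cld→φ0] = [68850, 103648]
r8 m[cld→φ1] = [900, 2624]
r8 m[cld→φ2] = [45900, 20224]
r8 m[cld→φ6] = [114750, 103648]
fixed point reached at round 8
b[sprk] = ⊗ incoming = [1350440, 167244]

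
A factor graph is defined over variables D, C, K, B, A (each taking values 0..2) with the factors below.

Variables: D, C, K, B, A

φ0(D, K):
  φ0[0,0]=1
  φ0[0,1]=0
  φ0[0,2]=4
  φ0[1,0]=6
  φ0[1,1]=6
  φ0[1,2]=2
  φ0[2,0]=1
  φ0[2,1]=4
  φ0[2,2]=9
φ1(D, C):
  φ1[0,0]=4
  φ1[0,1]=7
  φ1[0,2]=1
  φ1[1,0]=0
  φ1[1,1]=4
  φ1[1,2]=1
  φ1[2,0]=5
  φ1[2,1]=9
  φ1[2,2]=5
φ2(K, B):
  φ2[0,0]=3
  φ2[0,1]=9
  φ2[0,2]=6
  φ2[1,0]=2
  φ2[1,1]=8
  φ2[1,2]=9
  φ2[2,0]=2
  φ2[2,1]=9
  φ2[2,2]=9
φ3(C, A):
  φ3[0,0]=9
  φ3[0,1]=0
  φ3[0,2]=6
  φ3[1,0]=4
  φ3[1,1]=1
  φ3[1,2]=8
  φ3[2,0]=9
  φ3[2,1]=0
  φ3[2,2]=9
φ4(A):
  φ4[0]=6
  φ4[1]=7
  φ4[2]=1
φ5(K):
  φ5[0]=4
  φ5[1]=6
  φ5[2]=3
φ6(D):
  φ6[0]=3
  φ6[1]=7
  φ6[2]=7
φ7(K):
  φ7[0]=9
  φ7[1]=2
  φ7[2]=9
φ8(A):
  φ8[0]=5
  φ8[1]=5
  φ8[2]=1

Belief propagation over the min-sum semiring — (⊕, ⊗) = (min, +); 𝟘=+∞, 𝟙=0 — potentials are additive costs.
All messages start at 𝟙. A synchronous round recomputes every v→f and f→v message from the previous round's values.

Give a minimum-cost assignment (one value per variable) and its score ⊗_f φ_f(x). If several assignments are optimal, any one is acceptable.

assignment: (D=0, C=0, K=1, B=0, A=2); score = 25

init: all messages = 𝟙 over 3 values
r1 m[φ0→D] = [0, 2, 1]
r1 m[φ0→K] = [1, 0, 2]
r1 m[φ1→D] = [1, 0, 5]
r1 m[φ1→C] = [0, 4, 1]
r1 m[φ2→K] = [3, 2, 2]
r1 m[φ2→B] = [2, 8, 6]
r1 m[φ3→C] = [0, 1, 0]
r1 m[φ3→A] = [4, 0, 6]
r1 m[φ4→A] = [6, 7, 1]
r1 m[φ5→K] = [4, 6, 3]
r1 m[φ6→D] = [3, 7, 7]
r1 m[φ7→K] = [9, 2, 9]
r1 m[φ8→A] = [5, 5, 1]
r1 m[D→φ0] = [0, 0, 0]
r1 m[D→φ1] = [0, 0, 0]
r1 m[D→φ6] = [0, 0, 0]
r1 m[C→φ1] = [0, 0, 0]
r1 m[C→φ3] = [0, 0, 0]
r1 m[K→φ0] = [0, 0, 0]
r1 m[K→φ2] = [0, 0, 0]
r1 m[K→φ5] = [0, 0, 0]
r1 m[K→φ7] = [0, 0, 0]
r1 m[B→φ2] = [0, 0, 0]
r1 m[A→φ3] = [0, 0, 0]
r1 m[A→φ4] = [0, 0, 0]
r1 m[A→φ8] = [0, 0, 0]
r2 m[φ0→D] = [0, 2, 1]
r2 m[φ0→K] = [1, 0, 2]
r2 m[φ1→D] = [1, 0, 5]
r2 m[φ1→C] = [0, 4, 1]
r2 m[φ2→K] = [3, 2, 2]
r2 m[φ2→B] = [2, 8, 6]
r2 m[φ3→C] = [0, 1, 0]
r2 m[φ3→A] = [4, 0, 6]
r2 m[φ4→A] = [6, 7, 1]
r2 m[φ5→K] = [4, 6, 3]
r2 m[φ6→D] = [3, 7, 7]
r2 m[φ7→K] = [9, 2, 9]
r2 m[φ8→A] = [5, 5, 1]
r2 m[D→φ0] = [4, 7, 12]
r2 m[D→φ1] = [3, 9, 8]
r2 m[D→φ6] = [1, 2, 6]
r2 m[C→φ1] = [0, 1, 0]
r2 m[C→φ3] = [0, 4, 1]
r2 m[K→φ0] = [16, 10, 14]
r2 m[K→φ2] = [14, 8, 14]
r2 m[K→φ5] = [13, 4, 13]
r2 m[K→φ7] = [8, 8, 7]
r2 m[B→φ2] = [0, 0, 0]
r2 m[A→φ3] = [11, 12, 2]
r2 m[A→φ4] = [9, 5, 7]
r2 m[A→φ8] = [10, 7, 7]
r3 m[φ0→D] = [10, 16, 14]
r3 m[φ0→K] = [5, 4, 8]
r3 m[φ1→D] = [1, 0, 5]
r3 m[φ1→C] = [7, 10, 4]
r3 m[φ2→K] = [3, 2, 2]
r3 m[φ2→B] = [10, 16, 17]
r3 m[φ3→C] = [8, 10, 11]
r3 m[φ3→A] = [8, 0, 6]
r3 m[φ4→A] = [6, 7, 1]
r3 m[φ5→K] = [4, 6, 3]
r3 m[φ6→D] = [3, 7, 7]
r3 m[φ7→K] = [9, 2, 9]
r3 m[φ8→A] = [5, 5, 1]
r3 m[D→φ0] = [4, 7, 12]
r3 m[D→φ1] = [3, 9, 8]
r3 m[D→φ6] = [1, 2, 6]
r3 m[C→φ1] = [0, 1, 0]
r3 m[C→φ3] = [0, 4, 1]
r3 m[K→φ0] = [16, 10, 14]
r3 m[K→φ2] = [14, 8, 14]
r3 m[K→φ5] = [13, 4, 13]
r3 m[K→φ7] = [8, 8, 7]
r3 m[B→φ2] = [0, 0, 0]
r3 m[A→φ3] = [11, 12, 2]
r3 m[A→φ4] = [9, 5, 7]
r3 m[A→φ8] = [10, 7, 7]
r4 m[φ0→D] = [10, 16, 14]
r4 m[φ0→K] = [5, 4, 8]
r4 m[φ1→D] = [1, 0, 5]
r4 m[φ1→C] = [7, 10, 4]
r4 m[φ2→K] = [3, 2, 2]
r4 m[φ2→B] = [10, 16, 17]
r4 m[φ3→C] = [8, 10, 11]
r4 m[φ3→A] = [8, 0, 6]
r4 m[φ4→A] = [6, 7, 1]
r4 m[φ5→K] = [4, 6, 3]
r4 m[φ6→D] = [3, 7, 7]
r4 m[φ7→K] = [9, 2, 9]
r4 m[φ8→A] = [5, 5, 1]
r4 m[D→φ0] = [4, 7, 12]
r4 m[D→φ1] = [13, 23, 21]
r4 m[D→φ6] = [11, 16, 19]
r4 m[C→φ1] = [8, 10, 11]
r4 m[C→φ3] = [7, 10, 4]
r4 m[K→φ0] = [16, 10, 14]
r4 m[K→φ2] = [18, 12, 20]
r4 m[K→φ5] = [17, 8, 19]
r4 m[K→φ7] = [12, 12, 13]
r4 m[B→φ2] = [0, 0, 0]
r4 m[A→φ3] = [11, 12, 2]
r4 m[A→φ4] = [13, 5, 7]
r4 m[A→φ8] = [14, 7, 7]
r5 m[φ0→D] = [10, 16, 14]
r5 m[φ0→K] = [5, 4, 8]
r5 m[φ1→D] = [12, 8, 13]
r5 m[φ1→C] = [17, 20, 14]
r5 m[φ2→K] = [3, 2, 2]
r5 m[φ2→B] = [14, 20, 21]
r5 m[φ3→C] = [8, 10, 11]
r5 m[φ3→A] = [13, 4, 13]
r5 m[φ4→A] = [6, 7, 1]
r5 m[φ5→K] = [4, 6, 3]
r5 m[φ6→D] = [3, 7, 7]
r5 m[φ7→K] = [9, 2, 9]
r5 m[φ8→A] = [5, 5, 1]
r5 m[D→φ0] = [4, 7, 12]
r5 m[D→φ1] = [13, 23, 21]
r5 m[D→φ6] = [11, 16, 19]
r5 m[C→φ1] = [8, 10, 11]
r5 m[C→φ3] = [7, 10, 4]
r5 m[K→φ0] = [16, 10, 14]
r5 m[K→φ2] = [18, 12, 20]
r5 m[K→φ5] = [17, 8, 19]
r5 m[K→φ7] = [12, 12, 13]
r5 m[B→φ2] = [0, 0, 0]
r5 m[A→φ3] = [11, 12, 2]
r5 m[A→φ4] = [13, 5, 7]
r5 m[A→φ8] = [14, 7, 7]
r6 m[φ0→D] = [10, 16, 14]
r6 m[φ0→K] = [5, 4, 8]
r6 m[φ1→D] = [12, 8, 13]
r6 m[φ1→C] = [17, 20, 14]
r6 m[φ2→K] = [3, 2, 2]
r6 m[φ2→B] = [14, 20, 21]
r6 m[φ3→C] = [8, 10, 11]
r6 m[φ3→A] = [13, 4, 13]
r6 m[φ4→A] = [6, 7, 1]
r6 m[φ5→K] = [4, 6, 3]
r6 m[φ6→D] = [3, 7, 7]
r6 m[φ7→K] = [9, 2, 9]
r6 m[φ8→A] = [5, 5, 1]
r6 m[D→φ0] = [15, 15, 20]
r6 m[D→φ1] = [13, 23, 21]
r6 m[D→φ6] = [22, 24, 27]
r6 m[C→φ1] = [8, 10, 11]
r6 m[C→φ3] = [17, 20, 14]
r6 m[K→φ0] = [16, 10, 14]
r6 m[K→φ2] = [18, 12, 20]
r6 m[K→φ5] = [17, 8, 19]
r6 m[K→φ7] = [12, 12, 13]
r6 m[B→φ2] = [0, 0, 0]
r6 m[A→φ3] = [11, 12, 2]
r6 m[A→φ4] = [18, 9, 14]
r6 m[A→φ8] = [19, 11, 14]
r7 m[φ0→D] = [10, 16, 14]
r7 m[φ0→K] = [16, 15, 17]
r7 m[φ1→D] = [12, 8, 13]
r7 m[φ1→C] = [17, 20, 14]
r7 m[φ2→K] = [3, 2, 2]
r7 m[φ2→B] = [14, 20, 21]
r7 m[φ3→C] = [8, 10, 11]
r7 m[φ3→A] = [23, 14, 23]
r7 m[φ4→A] = [6, 7, 1]
r7 m[φ5→K] = [4, 6, 3]
r7 m[φ6→D] = [3, 7, 7]
r7 m[φ7→K] = [9, 2, 9]
r7 m[φ8→A] = [5, 5, 1]
r7 m[D→φ0] = [15, 15, 20]
r7 m[D→φ1] = [13, 23, 21]
r7 m[D→φ6] = [22, 24, 27]
r7 m[C→φ1] = [8, 10, 11]
r7 m[C→φ3] = [17, 20, 14]
r7 m[K→φ0] = [16, 10, 14]
r7 m[K→φ2] = [18, 12, 20]
r7 m[K→φ5] = [17, 8, 19]
r7 m[K→φ7] = [12, 12, 13]
r7 m[B→φ2] = [0, 0, 0]
r7 m[A→φ3] = [11, 12, 2]
r7 m[A→φ4] = [18, 9, 14]
r7 m[A→φ8] = [19, 11, 14]
r8 m[φ0→D] = [10, 16, 14]
r8 m[φ0→K] = [16, 15, 17]
r8 m[φ1→D] = [12, 8, 13]
r8 m[φ1→C] = [17, 20, 14]
r8 m[φ2→K] = [3, 2, 2]
r8 m[φ2→B] = [14, 20, 21]
r8 m[φ3→C] = [8, 10, 11]
r8 m[φ3→A] = [23, 14, 23]
r8 m[φ4→A] = [6, 7, 1]
r8 m[φ5→K] = [4, 6, 3]
r8 m[φ6→D] = [3, 7, 7]
r8 m[φ7→K] = [9, 2, 9]
r8 m[φ8→A] = [5, 5, 1]
r8 m[D→φ0] = [15, 15, 20]
r8 m[D→φ1] = [13, 23, 21]
r8 m[D→φ6] = [22, 24, 27]
r8 m[C→φ1] = [8, 10, 11]
r8 m[C→φ3] = [17, 20, 14]
r8 m[K→φ0] = [16, 10, 14]
r8 m[K→φ2] = [29, 23, 29]
r8 m[K→φ5] = [28, 19, 28]
r8 m[K→φ7] = [23, 23, 22]
r8 m[B→φ2] = [0, 0, 0]
r8 m[A→φ3] = [11, 12, 2]
r8 m[A→φ4] = [28, 19, 24]
r8 m[A→φ8] = [29, 21, 24]
r9 m[φ0→D] = [10, 16, 14]
r9 m[φ0→K] = [16, 15, 17]
r9 m[φ1→D] = [12, 8, 13]
r9 m[φ1→C] = [17, 20, 14]
r9 m[φ2→K] = [3, 2, 2]
r9 m[φ2→B] = [25, 31, 32]
r9 m[φ3→C] = [8, 10, 11]
r9 m[φ3→A] = [23, 14, 23]
r9 m[φ4→A] = [6, 7, 1]
r9 m[φ5→K] = [4, 6, 3]
r9 m[φ6→D] = [3, 7, 7]
r9 m[φ7→K] = [9, 2, 9]
r9 m[φ8→A] = [5, 5, 1]
r9 m[D→φ0] = [15, 15, 20]
r9 m[D→φ1] = [13, 23, 21]
r9 m[D→φ6] = [22, 24, 27]
r9 m[C→φ1] = [8, 10, 11]
r9 m[C→φ3] = [17, 20, 14]
r9 m[K→φ0] = [16, 10, 14]
r9 m[K→φ2] = [29, 23, 29]
r9 m[K→φ5] = [28, 19, 28]
r9 m[K→φ7] = [23, 23, 22]
r9 m[B→φ2] = [0, 0, 0]
r9 m[A→φ3] = [11, 12, 2]
r9 m[A→φ4] = [28, 19, 24]
r9 m[A→φ8] = [29, 21, 24]
r10 m[φ0→D] = [10, 16, 14]
r10 m[φ0→K] = [16, 15, 17]
r10 m[φ1→D] = [12, 8, 13]
r10 m[φ1→C] = [17, 20, 14]
r10 m[φ2→K] = [3, 2, 2]
r10 m[φ2→B] = [25, 31, 32]
r10 m[φ3→C] = [8, 10, 11]
r10 m[φ3→A] = [23, 14, 23]
r10 m[φ4→A] = [6, 7, 1]
r10 m[φ5→K] = [4, 6, 3]
r10 m[φ6→D] = [3, 7, 7]
r10 m[φ7→K] = [9, 2, 9]
r10 m[φ8→A] = [5, 5, 1]
r10 m[D→φ0] = [15, 15, 20]
r10 m[D→φ1] = [13, 23, 21]
r10 m[D→φ6] = [22, 24, 27]
r10 m[C→φ1] = [8, 10, 11]
r10 m[C→φ3] = [17, 20, 14]
r10 m[K→φ0] = [16, 10, 14]
r10 m[K→φ2] = [29, 23, 29]
r10 m[K→φ5] = [28, 19, 28]
r10 m[K→φ7] = [23, 23, 22]
r10 m[B→φ2] = [0, 0, 0]
r10 m[A→φ3] = [11, 12, 2]
r10 m[A→φ4] = [28, 19, 24]
r10 m[A→φ8] = [29, 21, 24]
fixed point reached at round 10
traceback from D: (D=0, C=0, K=1, B=0, A=2), score=25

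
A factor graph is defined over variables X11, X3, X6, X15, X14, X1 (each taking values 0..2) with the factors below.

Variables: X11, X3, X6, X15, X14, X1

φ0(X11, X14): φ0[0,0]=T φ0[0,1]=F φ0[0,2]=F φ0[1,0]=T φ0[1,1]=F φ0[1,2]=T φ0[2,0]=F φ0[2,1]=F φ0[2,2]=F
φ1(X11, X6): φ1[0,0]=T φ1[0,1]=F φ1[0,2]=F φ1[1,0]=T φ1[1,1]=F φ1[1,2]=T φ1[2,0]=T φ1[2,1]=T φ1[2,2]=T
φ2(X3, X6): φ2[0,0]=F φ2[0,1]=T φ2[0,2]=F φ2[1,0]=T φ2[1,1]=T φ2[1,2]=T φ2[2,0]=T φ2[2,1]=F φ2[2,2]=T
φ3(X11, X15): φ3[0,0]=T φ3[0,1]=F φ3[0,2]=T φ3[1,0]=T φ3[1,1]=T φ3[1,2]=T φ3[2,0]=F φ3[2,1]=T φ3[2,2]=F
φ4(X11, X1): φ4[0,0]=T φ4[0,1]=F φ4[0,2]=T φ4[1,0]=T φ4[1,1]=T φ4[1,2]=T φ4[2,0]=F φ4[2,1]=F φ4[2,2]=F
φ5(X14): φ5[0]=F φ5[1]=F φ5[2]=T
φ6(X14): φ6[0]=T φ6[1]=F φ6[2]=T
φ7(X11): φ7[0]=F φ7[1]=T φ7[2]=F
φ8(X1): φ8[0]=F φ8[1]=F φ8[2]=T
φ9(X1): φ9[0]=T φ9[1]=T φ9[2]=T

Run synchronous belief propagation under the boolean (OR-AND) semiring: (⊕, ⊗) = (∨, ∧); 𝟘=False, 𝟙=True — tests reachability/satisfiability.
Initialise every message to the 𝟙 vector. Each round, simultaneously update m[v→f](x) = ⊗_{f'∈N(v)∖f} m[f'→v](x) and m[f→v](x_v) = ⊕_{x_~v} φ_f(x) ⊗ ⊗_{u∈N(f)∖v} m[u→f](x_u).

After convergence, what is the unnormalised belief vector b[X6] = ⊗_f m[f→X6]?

b[X6] = [T, F, T]

init: all messages = 𝟙 over 3 values
r1 m[φ0→X11] = [T, T, F]
r1 m[φ0→X14] = [T, F, T]
r1 m[φ1→X11] = [T, T, T]
r1 m[φ1→X6] = [T, T, T]
r1 m[φ2→X3] = [T, T, T]
r1 m[φ2→X6] = [T, T, T]
r1 m[φ3→X11] = [T, T, T]
r1 m[φ3→X15] = [T, T, T]
r1 m[φ4→X11] = [T, T, F]
r1 m[φ4→X1] = [T, T, T]
r1 m[φ5→X14] = [F, F, T]
r1 m[φ6→X14] = [T, F, T]
r1 m[φ7→X11] = [F, T, F]
r1 m[φ8→X1] = [F, F, T]
r1 m[φ9→X1] = [T, T, T]
r1 m[X11→φ0] = [T, T, T]
r1 m[X11→φ1] = [T, T, T]
r1 m[X11→φ3] = [T, T, T]
r1 m[X11→φ4] = [T, T, T]
r1 m[X11→φ7] = [T, T, T]
r1 m[X3→φ2] = [T, T, T]
r1 m[X6→φ1] = [T, T, T]
r1 m[X6→φ2] = [T, T, T]
r1 m[X15→φ3] = [T, T, T]
r1 m[X14→φ0] = [T, T, T]
r1 m[X14→φ5] = [T, T, T]
r1 m[X14→φ6] = [T, T, T]
r1 m[X1→φ4] = [T, T, T]
r1 m[X1→φ8] = [T, T, T]
r1 m[X1→φ9] = [T, T, T]
r2 m[φ0→X11] = [T, T, F]
r2 m[φ0→X14] = [T, F, T]
r2 m[φ1→X11] = [T, T, T]
r2 m[φ1→X6] = [T, T, T]
r2 m[φ2→X3] = [T, T, T]
r2 m[φ2→X6] = [T, T, T]
r2 m[φ3→X11] = [T, T, T]
r2 m[φ3→X15] = [T, T, T]
r2 m[φ4→X11] = [T, T, F]
r2 m[φ4→X1] = [T, T, T]
r2 m[φ5→X14] = [F, F, T]
r2 m[φ6→X14] = [T, F, T]
r2 m[φ7→X11] = [F, T, F]
r2 m[φ8→X1] = [F, F, T]
r2 m[φ9→X1] = [T, T, T]
r2 m[X11→φ0] = [F, T, F]
r2 m[X11→φ1] = [F, T, F]
r2 m[X11→φ3] = [F, T, F]
r2 m[X11→φ4] = [F, T, F]
r2 m[X11→φ7] = [T, T, F]
r2 m[X3→φ2] = [T, T, T]
r2 m[X6→φ1] = [T, T, T]
r2 m[X6→φ2] = [T, T, T]
r2 m[X15→φ3] = [T, T, T]
r2 m[X14→φ0] = [F, F, T]
r2 m[X14→φ5] = [T, F, T]
r2 m[X14→φ6] = [F, F, T]
r2 m[X1→φ4] = [F, F, T]
r2 m[X1→φ8] = [T, T, T]
r2 m[X1→φ9] = [F, F, T]
r3 m[φ0→X11] = [F, T, F]
r3 m[φ0→X14] = [T, F, T]
r3 m[φ1→X11] = [T, T, T]
r3 m[φ1→X6] = [T, F, T]
r3 m[φ2→X3] = [T, T, T]
r3 m[φ2→X6] = [T, T, T]
r3 m[φ3→X11] = [T, T, T]
r3 m[φ3→X15] = [T, T, T]
r3 m[φ4→X11] = [T, T, F]
r3 m[φ4→X1] = [T, T, T]
r3 m[φ5→X14] = [F, F, T]
r3 m[φ6→X14] = [T, F, T]
r3 m[φ7→X11] = [F, T, F]
r3 m[φ8→X1] = [F, F, T]
r3 m[φ9→X1] = [T, T, T]
r3 m[X11→φ0] = [F, T, F]
r3 m[X11→φ1] = [F, T, F]
r3 m[X11→φ3] = [F, T, F]
r3 m[X11→φ4] = [F, T, F]
r3 m[X11→φ7] = [T, T, F]
r3 m[X3→φ2] = [T, T, T]
r3 m[X6→φ1] = [T, T, T]
r3 m[X6→φ2] = [T, T, T]
r3 m[X15→φ3] = [T, T, T]
r3 m[X14→φ0] = [F, F, T]
r3 m[X14→φ5] = [T, F, T]
r3 m[X14→φ6] = [F, F, T]
r3 m[X1→φ4] = [F, F, T]
r3 m[X1→φ8] = [T, T, T]
r3 m[X1→φ9] = [F, F, T]
r4 m[φ0→X11] = [F, T, F]
r4 m[φ0→X14] = [T, F, T]
r4 m[φ1→X11] = [T, T, T]
r4 m[φ1→X6] = [T, F, T]
r4 m[φ2→X3] = [T, T, T]
r4 m[φ2→X6] = [T, T, T]
r4 m[φ3→X11] = [T, T, T]
r4 m[φ3→X15] = [T, T, T]
r4 m[φ4→X11] = [T, T, F]
r4 m[φ4→X1] = [T, T, T]
r4 m[φ5→X14] = [F, F, T]
r4 m[φ6→X14] = [T, F, T]
r4 m[φ7→X11] = [F, T, F]
r4 m[φ8→X1] = [F, F, T]
r4 m[φ9→X1] = [T, T, T]
r4 m[X11→φ0] = [F, T, F]
r4 m[X11→φ1] = [F, T, F]
r4 m[X11→φ3] = [F, T, F]
r4 m[X11→φ4] = [F, T, F]
r4 m[X11→φ7] = [F, T, F]
r4 m[X3→φ2] = [T, T, T]
r4 m[X6→φ1] = [T, T, T]
r4 m[X6→φ2] = [T, F, T]
r4 m[X15→φ3] = [T, T, T]
r4 m[X14→φ0] = [F, F, T]
r4 m[X14→φ5] = [T, F, T]
r4 m[X14→φ6] = [F, F, T]
r4 m[X1→φ4] = [F, F, T]
r4 m[X1→φ8] = [T, T, T]
r4 m[X1→φ9] = [F, F, T]
r5 m[φ0→X11] = [F, T, F]
r5 m[φ0→X14] = [T, F, T]
r5 m[φ1→X11] = [T, T, T]
r5 m[φ1→X6] = [T, F, T]
r5 m[φ2→X3] = [F, T, T]
r5 m[φ2→X6] = [T, T, T]
r5 m[φ3→X11] = [T, T, T]
r5 m[φ3→X15] = [T, T, T]
r5 m[φ4→X11] = [T, T, F]
r5 m[φ4→X1] = [T, T, T]
r5 m[φ5→X14] = [F, F, T]
r5 m[φ6→X14] = [T, F, T]
r5 m[φ7→X11] = [F, T, F]
r5 m[φ8→X1] = [F, F, T]
r5 m[φ9→X1] = [T, T, T]
r5 m[X11→φ0] = [F, T, F]
r5 m[X11→φ1] = [F, T, F]
r5 m[X11→φ3] = [F, T, F]
r5 m[X11→φ4] = [F, T, F]
r5 m[X11→φ7] = [F, T, F]
r5 m[X3→φ2] = [T, T, T]
r5 m[X6→φ1] = [T, T, T]
r5 m[X6→φ2] = [T, F, T]
r5 m[X15→φ3] = [T, T, T]
r5 m[X14→φ0] = [F, F, T]
r5 m[X14→φ5] = [T, F, T]
r5 m[X14→φ6] = [F, F, T]
r5 m[X1→φ4] = [F, F, T]
r5 m[X1→φ8] = [T, T, T]
r5 m[X1→φ9] = [F, F, T]
r6 m[φ0→X11] = [F, T, F]
r6 m[φ0→X14] = [T, F, T]
r6 m[φ1→X11] = [T, T, T]
r6 m[φ1→X6] = [T, F, T]
r6 m[φ2→X3] = [F, T, T]
r6 m[φ2→X6] = [T, T, T]
r6 m[φ3→X11] = [T, T, T]
r6 m[φ3→X15] = [T, T, T]
r6 m[φ4→X11] = [T, T, F]
r6 m[φ4→X1] = [T, T, T]
r6 m[φ5→X14] = [F, F, T]
r6 m[φ6→X14] = [T, F, T]
r6 m[φ7→X11] = [F, T, F]
r6 m[φ8→X1] = [F, F, T]
r6 m[φ9→X1] = [T, T, T]
r6 m[X11→φ0] = [F, T, F]
r6 m[X11→φ1] = [F, T, F]
r6 m[X11→φ3] = [F, T, F]
r6 m[X11→φ4] = [F, T, F]
r6 m[X11→φ7] = [F, T, F]
r6 m[X3→φ2] = [T, T, T]
r6 m[X6→φ1] = [T, T, T]
r6 m[X6→φ2] = [T, F, T]
r6 m[X15→φ3] = [T, T, T]
r6 m[X14→φ0] = [F, F, T]
r6 m[X14→φ5] = [T, F, T]
r6 m[X14→φ6] = [F, F, T]
r6 m[X1→φ4] = [F, F, T]
r6 m[X1→φ8] = [T, T, T]
r6 m[X1→φ9] = [F, F, T]
fixed point reached at round 6
b[X6] = ⊗ incoming = [T, F, T]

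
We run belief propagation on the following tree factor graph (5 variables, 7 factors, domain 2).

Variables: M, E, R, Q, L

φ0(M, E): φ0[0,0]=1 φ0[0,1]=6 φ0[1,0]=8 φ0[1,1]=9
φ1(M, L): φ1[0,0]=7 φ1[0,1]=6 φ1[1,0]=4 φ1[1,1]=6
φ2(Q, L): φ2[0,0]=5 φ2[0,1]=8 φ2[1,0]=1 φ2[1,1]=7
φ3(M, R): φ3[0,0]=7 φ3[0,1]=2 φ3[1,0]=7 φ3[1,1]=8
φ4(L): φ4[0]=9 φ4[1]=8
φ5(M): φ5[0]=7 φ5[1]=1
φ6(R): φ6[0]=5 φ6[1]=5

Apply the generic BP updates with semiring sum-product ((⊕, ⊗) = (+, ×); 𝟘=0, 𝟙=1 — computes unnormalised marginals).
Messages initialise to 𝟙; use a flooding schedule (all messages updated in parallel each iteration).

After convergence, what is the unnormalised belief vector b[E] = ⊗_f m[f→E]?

b[E] = [907470, 2707020]

init: all messages = 𝟙 over 2 values
r1 m[φ0→M] = [7, 17]
r1 m[φ0→E] = [9, 15]
r1 m[φ1→M] = [13, 10]
r1 m[φ1→L] = [11, 12]
r1 m[φ2→Q] = [13, 8]
r1 m[φ2→L] = [6, 15]
r1 m[φ3→M] = [9, 15]
r1 m[φ3→R] = [14, 10]
r1 m[φ4→L] = [9, 8]
r1 m[φ5→M] = [7, 1]
r1 m[φ6→R] = [5, 5]
r1 m[M→φ0] = [1, 1]
r1 m[M→φ1] = [1, 1]
r1 m[M→φ3] = [1, 1]
r1 m[M→φ5] = [1, 1]
r1 m[E→φ0] = [1, 1]
r1 m[R→φ3] = [1, 1]
r1 m[R→φ6] = [1, 1]
r1 m[Q→φ2] = [1, 1]
r1 m[L→φ1] = [1, 1]
r1 m[L→φ2] = [1, 1]
r1 m[L→φ4] = [1, 1]
r2 m[φ0→M] = [7, 17]
r2 m[φ0→E] = [9, 15]
r2 m[φ1→M] = [13, 10]
r2 m[φ1→L] = [11, 12]
r2 m[φ2→Q] = [13, 8]
r2 m[φ2→L] = [6, 15]
r2 m[φ3→M] = [9, 15]
r2 m[φ3→R] = [14, 10]
r2 m[φ4→L] = [9, 8]
r2 m[φ5→M] = [7, 1]
r2 m[φ6→R] = [5, 5]
r2 m[M→φ0] = [819, 150]
r2 m[M→φ1] = [441, 255]
r2 m[M→φ3] = [637, 170]
r2 m[M→φ5] = [819, 2550]
r2 m[E→φ0] = [1, 1]
r2 m[R→φ3] = [5, 5]
r2 m[R→φ6] = [14, 10]
r2 m[Q→φ2] = [1, 1]
r2 m[L→φ1] = [54, 120]
r2 m[L→φ2] = [99, 96]
r2 m[L→φ4] = [66, 180]
r3 m[φ0→M] = [7, 17]
r3 m[φ0→E] = [2019, 6264]
r3 m[φ1→M] = [1098, 936]
r3 m[φ1→L] = [4107, 4176]
r3 m[φ2→Q] = [1263, 771]
r3 m[φ2→L] = [6, 15]
r3 m[φ3→M] = [45, 75]
r3 m[φ3→R] = [5649, 2634]
r3 m[φ4→L] = [9, 8]
r3 m[φ5→M] = [7, 1]
r3 m[φ6→R] = [5, 5]
r3 m[M→φ0] = [819, 150]
r3 m[M→φ1] = [441, 255]
r3 m[M→φ3] = [637, 170]
r3 m[M→φ5] = [819, 2550]
r3 m[E→φ0] = [1, 1]
r3 m[R→φ3] = [5, 5]
r3 m[R→φ6] = [14, 10]
r3 m[Q→φ2] = [1, 1]
r3 m[L→φ1] = [54, 120]
r3 m[L→φ2] = [99, 96]
r3 m[L→φ4] = [66, 180]
r4 m[φ0→M] = [7, 17]
r4 m[φ0→E] = [2019, 6264]
r4 m[φ1→M] = [1098, 936]
r4 m[φ1→L] = [4107, 4176]
r4 m[φ2→Q] = [1263, 771]
r4 m[φ2→L] = [6, 15]
r4 m[φ3→M] = [45, 75]
r4 m[φ3→R] = [5649, 2634]
r4 m[φ4→L] = [9, 8]
r4 m[φ5→M] = [7, 1]
r4 m[φ6→R] = [5, 5]
r4 m[M→φ0] = [345870, 70200]
r4 m[M→φ1] = [2205, 1275]
r4 m[M→φ3] = [53802, 15912]
r4 m[M→φ5] = [345870, 1193400]
r4 m[E→φ0] = [1, 1]
r4 m[R→φ3] = [5, 5]
r4 m[R→φ6] = [5649, 2634]
r4 m[Q→φ2] = [1, 1]
r4 m[L→φ1] = [54, 120]
r4 m[L→φ2] = [36963, 33408]
r4 m[L→φ4] = [24642, 62640]
r5 m[φ0→M] = [7, 17]
r5 m[φ0→E] = [907470, 2707020]
r5 m[φ1→M] = [1098, 936]
r5 m[φ1→L] = [20535, 20880]
r5 m[φ2→Q] = [452079, 270819]
r5 m[φ2→L] = [6, 15]
r5 m[φ3→M] = [45, 75]
r5 m[φ3→R] = [487998, 234900]
r5 m[φ4→L] = [9, 8]
r5 m[φ5→M] = [7, 1]
r5 m[φ6→R] = [5, 5]
r5 m[M→φ0] = [345870, 70200]
r5 m[M→φ1] = [2205, 1275]
r5 m[M→φ3] = [53802, 15912]
r5 m[M→φ5] = [345870, 1193400]
r5 m[E→φ0] = [1, 1]
r5 m[R→φ3] = [5, 5]
r5 m[R→φ6] = [5649, 2634]
r5 m[Q→φ2] = [1, 1]
r5 m[L→φ1] = [54, 120]
r5 m[L→φ2] = [36963, 33408]
r5 m[L→φ4] = [24642, 62640]
r6 m[φ0→M] = [7, 17]
r6 m[φ0→E] = [907470, 2707020]
r6 m[φ1→M] = [1098, 936]
r6 m[φ1→L] = [20535, 20880]
r6 m[φ2→Q] = [452079, 270819]
r6 m[φ2→L] = [6, 15]
r6 m[φ3→M] = [45, 75]
r6 m[φ3→R] = [487998, 234900]
r6 m[φ4→L] = [9, 8]
r6 m[φ5→M] = [7, 1]
r6 m[φ6→R] = [5, 5]
r6 m[M→φ0] = [345870, 70200]
r6 m[M→φ1] = [2205, 1275]
r6 m[M→φ3] = [53802, 15912]
r6 m[M→φ5] = [345870, 1193400]
r6 m[E→φ0] = [1, 1]
r6 m[R→φ3] = [5, 5]
r6 m[R→φ6] = [487998, 234900]
r6 m[Q→φ2] = [1, 1]
r6 m[L→φ1] = [54, 120]
r6 m[L→φ2] = [184815, 167040]
r6 m[L→φ4] = [123210, 313200]
r7 m[φ0→M] = [7, 17]
r7 m[φ0→E] = [907470, 2707020]
r7 m[φ1→M] = [1098, 936]
r7 m[φ1→L] = [20535, 20880]
r7 m[φ2→Q] = [2260395, 1354095]
r7 m[φ2→L] = [6, 15]
r7 m[φ3→M] = [45, 75]
r7 m[φ3→R] = [487998, 234900]
r7 m[φ4→L] = [9, 8]
r7 m[φ5→M] = [7, 1]
r7 m[φ6→R] = [5, 5]
r7 m[M→φ0] = [345870, 70200]
r7 m[M→φ1] = [2205, 1275]
r7 m[M→φ3] = [53802, 15912]
r7 m[M→φ5] = [345870, 1193400]
r7 m[E→φ0] = [1, 1]
r7 m[R→φ3] = [5, 5]
r7 m[R→φ6] = [487998, 234900]
r7 m[Q→φ2] = [1, 1]
r7 m[L→φ1] = [54, 120]
r7 m[L→φ2] = [184815, 167040]
r7 m[L→φ4] = [123210, 313200]
r8 m[φ0→M] = [7, 17]
r8 m[φ0→E] = [907470, 2707020]
r8 m[φ1→M] = [1098, 936]
r8 m[φ1→L] = [20535, 20880]
r8 m[φ2→Q] = [2260395, 1354095]
r8 m[φ2→L] = [6, 15]
r8 m[φ3→M] = [45, 75]
r8 m[φ3→R] = [487998, 234900]
r8 m[φ4→L] = [9, 8]
r8 m[φ5→M] = [7, 1]
r8 m[φ6→R] = [5, 5]
r8 m[M→φ0] = [345870, 70200]
r8 m[M→φ1] = [2205, 1275]
r8 m[M→φ3] = [53802, 15912]
r8 m[M→φ5] = [345870, 1193400]
r8 m[E→φ0] = [1, 1]
r8 m[R→φ3] = [5, 5]
r8 m[R→φ6] = [487998, 234900]
r8 m[Q→φ2] = [1, 1]
r8 m[L→φ1] = [54, 120]
r8 m[L→φ2] = [184815, 167040]
r8 m[L→φ4] = [123210, 313200]
fixed point reached at round 8
b[E] = ⊗ incoming = [907470, 2707020]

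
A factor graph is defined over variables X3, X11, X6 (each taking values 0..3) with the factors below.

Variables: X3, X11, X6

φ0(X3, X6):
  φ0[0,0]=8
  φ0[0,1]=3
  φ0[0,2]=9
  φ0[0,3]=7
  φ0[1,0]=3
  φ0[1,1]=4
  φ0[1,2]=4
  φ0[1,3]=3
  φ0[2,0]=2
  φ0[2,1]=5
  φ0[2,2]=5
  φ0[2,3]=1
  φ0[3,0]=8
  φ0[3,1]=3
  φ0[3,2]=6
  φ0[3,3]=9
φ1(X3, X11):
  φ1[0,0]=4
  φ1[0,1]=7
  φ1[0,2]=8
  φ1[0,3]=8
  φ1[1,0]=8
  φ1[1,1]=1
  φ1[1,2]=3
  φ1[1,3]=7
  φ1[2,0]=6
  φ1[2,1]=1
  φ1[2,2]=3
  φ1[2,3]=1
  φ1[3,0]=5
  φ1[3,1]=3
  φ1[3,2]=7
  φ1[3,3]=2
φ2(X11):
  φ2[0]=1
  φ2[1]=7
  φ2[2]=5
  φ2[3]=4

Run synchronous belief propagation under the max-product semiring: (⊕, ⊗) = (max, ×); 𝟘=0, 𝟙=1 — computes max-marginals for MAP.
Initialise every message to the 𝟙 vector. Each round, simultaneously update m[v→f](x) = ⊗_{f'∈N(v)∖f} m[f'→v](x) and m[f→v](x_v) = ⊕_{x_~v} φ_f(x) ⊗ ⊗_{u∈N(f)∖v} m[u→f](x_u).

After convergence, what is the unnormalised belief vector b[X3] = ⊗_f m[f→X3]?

init: all messages = 𝟙 over 4 values
r1 m[φ0→X3] = [9, 4, 5, 9]
r1 m[φ0→X6] = [8, 5, 9, 9]
r1 m[φ1→X3] = [8, 8, 6, 7]
r1 m[φ1→X11] = [8, 7, 8, 8]
r1 m[φ2→X11] = [1, 7, 5, 4]
r1 m[X3→φ0] = [1, 1, 1, 1]
r1 m[X3→φ1] = [1, 1, 1, 1]
r1 m[X11→φ1] = [1, 1, 1, 1]
r1 m[X11→φ2] = [1, 1, 1, 1]
r1 m[X6→φ0] = [1, 1, 1, 1]
r2 m[φ0→X3] = [9, 4, 5, 9]
r2 m[φ0→X6] = [8, 5, 9, 9]
r2 m[φ1→X3] = [8, 8, 6, 7]
r2 m[φ1→X11] = [8, 7, 8, 8]
r2 m[φ2→X11] = [1, 7, 5, 4]
r2 m[X3→φ0] = [8, 8, 6, 7]
r2 m[X3→φ1] = [9, 4, 5, 9]
r2 m[X11→φ1] = [1, 7, 5, 4]
r2 m[X11→φ2] = [8, 7, 8, 8]
r2 m[X6→φ0] = [1, 1, 1, 1]
r3 m[φ0→X3] = [9, 4, 5, 9]
r3 m[φ0→X6] = [64, 32, 72, 63]
r3 m[φ1→X3] = [49, 28, 15, 35]
r3 m[φ1→X11] = [45, 63, 72, 72]
r3 m[φ2→X11] = [1, 7, 5, 4]
r3 m[X3→φ0] = [8, 8, 6, 7]
r3 m[X3→φ1] = [9, 4, 5, 9]
r3 m[X11→φ1] = [1, 7, 5, 4]
r3 m[X11→φ2] = [8, 7, 8, 8]
r3 m[X6→φ0] = [1, 1, 1, 1]
r4 m[φ0→X3] = [9, 4, 5, 9]
r4 m[φ0→X6] = [64, 32, 72, 63]
r4 m[φ1→X3] = [49, 28, 15, 35]
r4 m[φ1→X11] = [45, 63, 72, 72]
r4 m[φ2→X11] = [1, 7, 5, 4]
r4 m[X3→φ0] = [49, 28, 15, 35]
r4 m[X3→φ1] = [9, 4, 5, 9]
r4 m[X11→φ1] = [1, 7, 5, 4]
r4 m[X11→φ2] = [45, 63, 72, 72]
r4 m[X6→φ0] = [1, 1, 1, 1]
r5 m[φ0→X3] = [9, 4, 5, 9]
r5 m[φ0→X6] = [392, 147, 441, 343]
r5 m[φ1→X3] = [49, 28, 15, 35]
r5 m[φ1→X11] = [45, 63, 72, 72]
r5 m[φ2→X11] = [1, 7, 5, 4]
r5 m[X3→φ0] = [49, 28, 15, 35]
r5 m[X3→φ1] = [9, 4, 5, 9]
r5 m[X11→φ1] = [1, 7, 5, 4]
r5 m[X11→φ2] = [45, 63, 72, 72]
r5 m[X6→φ0] = [1, 1, 1, 1]
r6 m[φ0→X3] = [9, 4, 5, 9]
r6 m[φ0→X6] = [392, 147, 441, 343]
r6 m[φ1→X3] = [49, 28, 15, 35]
r6 m[φ1→X11] = [45, 63, 72, 72]
r6 m[φ2→X11] = [1, 7, 5, 4]
r6 m[X3→φ0] = [49, 28, 15, 35]
r6 m[X3→φ1] = [9, 4, 5, 9]
r6 m[X11→φ1] = [1, 7, 5, 4]
r6 m[X11→φ2] = [45, 63, 72, 72]
r6 m[X6→φ0] = [1, 1, 1, 1]
fixed point reached at round 6
b[X3] = ⊗ incoming = [441, 112, 75, 315]

b[X3] = [441, 112, 75, 315]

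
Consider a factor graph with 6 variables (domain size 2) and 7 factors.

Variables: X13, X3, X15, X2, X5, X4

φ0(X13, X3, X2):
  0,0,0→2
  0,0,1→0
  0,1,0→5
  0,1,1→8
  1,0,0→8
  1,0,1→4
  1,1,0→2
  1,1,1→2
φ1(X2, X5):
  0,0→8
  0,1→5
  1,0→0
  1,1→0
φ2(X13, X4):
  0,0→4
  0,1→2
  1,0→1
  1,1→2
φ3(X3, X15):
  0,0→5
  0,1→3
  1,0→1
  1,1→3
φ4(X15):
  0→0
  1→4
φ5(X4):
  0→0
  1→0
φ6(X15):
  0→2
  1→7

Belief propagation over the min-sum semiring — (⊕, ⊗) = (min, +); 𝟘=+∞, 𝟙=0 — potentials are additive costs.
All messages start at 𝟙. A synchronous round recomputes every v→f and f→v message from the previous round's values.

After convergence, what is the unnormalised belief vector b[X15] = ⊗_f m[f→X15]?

init: all messages = 𝟙 over 2 values
r1 m[φ0→X13] = [0, 2]
r1 m[φ0→X3] = [0, 2]
r1 m[φ0→X2] = [2, 0]
r1 m[φ1→X2] = [5, 0]
r1 m[φ1→X5] = [0, 0]
r1 m[φ2→X13] = [2, 1]
r1 m[φ2→X4] = [1, 2]
r1 m[φ3→X3] = [3, 1]
r1 m[φ3→X15] = [1, 3]
r1 m[φ4→X15] = [0, 4]
r1 m[φ5→X4] = [0, 0]
r1 m[φ6→X15] = [2, 7]
r1 m[X13→φ0] = [0, 0]
r1 m[X13→φ2] = [0, 0]
r1 m[X3→φ0] = [0, 0]
r1 m[X3→φ3] = [0, 0]
r1 m[X15→φ3] = [0, 0]
r1 m[X15→φ4] = [0, 0]
r1 m[X15→φ6] = [0, 0]
r1 m[X2→φ0] = [0, 0]
r1 m[X2→φ1] = [0, 0]
r1 m[X5→φ1] = [0, 0]
r1 m[X4→φ2] = [0, 0]
r1 m[X4→φ5] = [0, 0]
r2 m[φ0→X13] = [0, 2]
r2 m[φ0→X3] = [0, 2]
r2 m[φ0→X2] = [2, 0]
r2 m[φ1→X2] = [5, 0]
r2 m[φ1→X5] = [0, 0]
r2 m[φ2→X13] = [2, 1]
r2 m[φ2→X4] = [1, 2]
r2 m[φ3→X3] = [3, 1]
r2 m[φ3→X15] = [1, 3]
r2 m[φ4→X15] = [0, 4]
r2 m[φ5→X4] = [0, 0]
r2 m[φ6→X15] = [2, 7]
r2 m[X13→φ0] = [2, 1]
r2 m[X13→φ2] = [0, 2]
r2 m[X3→φ0] = [3, 1]
r2 m[X3→φ3] = [0, 2]
r2 m[X15→φ3] = [2, 11]
r2 m[X15→φ4] = [3, 10]
r2 m[X15→φ6] = [1, 7]
r2 m[X2→φ0] = [5, 0]
r2 m[X2→φ1] = [2, 0]
r2 m[X5→φ1] = [0, 0]
r2 m[X4→φ2] = [0, 0]
r2 m[X4→φ5] = [1, 2]
r3 m[φ0→X13] = [3, 3]
r3 m[φ0→X3] = [2, 3]
r3 m[φ0→X2] = [4, 4]
r3 m[φ1→X2] = [5, 0]
r3 m[φ1→X5] = [0, 0]
r3 m[φ2→X13] = [2, 1]
r3 m[φ2→X4] = [3, 2]
r3 m[φ3→X3] = [7, 3]
r3 m[φ3→X15] = [3, 3]
r3 m[φ4→X15] = [0, 4]
r3 m[φ5→X4] = [0, 0]
r3 m[φ6→X15] = [2, 7]
r3 m[X13→φ0] = [2, 1]
r3 m[X13→φ2] = [0, 2]
r3 m[X3→φ0] = [3, 1]
r3 m[X3→φ3] = [0, 2]
r3 m[X15→φ3] = [2, 11]
r3 m[X15→φ4] = [3, 10]
r3 m[X15→φ6] = [1, 7]
r3 m[X2→φ0] = [5, 0]
r3 m[X2→φ1] = [2, 0]
r3 m[X5→φ1] = [0, 0]
r3 m[X4→φ2] = [0, 0]
r3 m[X4→φ5] = [1, 2]
r4 m[φ0→X13] = [3, 3]
r4 m[φ0→X3] = [2, 3]
r4 m[φ0→X2] = [4, 4]
r4 m[φ1→X2] = [5, 0]
r4 m[φ1→X5] = [0, 0]
r4 m[φ2→X13] = [2, 1]
r4 m[φ2→X4] = [3, 2]
r4 m[φ3→X3] = [7, 3]
r4 m[φ3→X15] = [3, 3]
r4 m[φ4→X15] = [0, 4]
r4 m[φ5→X4] = [0, 0]
r4 m[φ6→X15] = [2, 7]
r4 m[X13→φ0] = [2, 1]
r4 m[X13→φ2] = [3, 3]
r4 m[X3→φ0] = [7, 3]
r4 m[X3→φ3] = [2, 3]
r4 m[X15→φ3] = [2, 11]
r4 m[X15→φ4] = [5, 10]
r4 m[X15→φ6] = [3, 7]
r4 m[X2→φ0] = [5, 0]
r4 m[X2→φ1] = [4, 4]
r4 m[X5→φ1] = [0, 0]
r4 m[X4→φ2] = [0, 0]
r4 m[X4→φ5] = [3, 2]
r5 m[φ0→X13] = [7, 5]
r5 m[φ0→X3] = [2, 3]
r5 m[φ0→X2] = [6, 6]
r5 m[φ1→X2] = [5, 0]
r5 m[φ1→X5] = [4, 4]
r5 m[φ2→X13] = [2, 1]
r5 m[φ2→X4] = [4, 5]
r5 m[φ3→X3] = [7, 3]
r5 m[φ3→X15] = [4, 5]
r5 m[φ4→X15] = [0, 4]
r5 m[φ5→X4] = [0, 0]
r5 m[φ6→X15] = [2, 7]
r5 m[X13→φ0] = [2, 1]
r5 m[X13→φ2] = [3, 3]
r5 m[X3→φ0] = [7, 3]
r5 m[X3→φ3] = [2, 3]
r5 m[X15→φ3] = [2, 11]
r5 m[X15→φ4] = [5, 10]
r5 m[X15→φ6] = [3, 7]
r5 m[X2→φ0] = [5, 0]
r5 m[X2→φ1] = [4, 4]
r5 m[X5→φ1] = [0, 0]
r5 m[X4→φ2] = [0, 0]
r5 m[X4→φ5] = [3, 2]
r6 m[φ0→X13] = [7, 5]
r6 m[φ0→X3] = [2, 3]
r6 m[φ0→X2] = [6, 6]
r6 m[φ1→X2] = [5, 0]
r6 m[φ1→X5] = [4, 4]
r6 m[φ2→X13] = [2, 1]
r6 m[φ2→X4] = [4, 5]
r6 m[φ3→X3] = [7, 3]
r6 m[φ3→X15] = [4, 5]
r6 m[φ4→X15] = [0, 4]
r6 m[φ5→X4] = [0, 0]
r6 m[φ6→X15] = [2, 7]
r6 m[X13→φ0] = [2, 1]
r6 m[X13→φ2] = [7, 5]
r6 m[X3→φ0] = [7, 3]
r6 m[X3→φ3] = [2, 3]
r6 m[X15→φ3] = [2, 11]
r6 m[X15→φ4] = [6, 12]
r6 m[X15→φ6] = [4, 9]
r6 m[X2→φ0] = [5, 0]
r6 m[X2→φ1] = [6, 6]
r6 m[X5→φ1] = [0, 0]
r6 m[X4→φ2] = [0, 0]
r6 m[X4→φ5] = [4, 5]
r7 m[φ0→X13] = [7, 5]
r7 m[φ0→X3] = [2, 3]
r7 m[φ0→X2] = [6, 6]
r7 m[φ1→X2] = [5, 0]
r7 m[φ1→X5] = [6, 6]
r7 m[φ2→X13] = [2, 1]
r7 m[φ2→X4] = [6, 7]
r7 m[φ3→X3] = [7, 3]
r7 m[φ3→X15] = [4, 5]
r7 m[φ4→X15] = [0, 4]
r7 m[φ5→X4] = [0, 0]
r7 m[φ6→X15] = [2, 7]
r7 m[X13→φ0] = [2, 1]
r7 m[X13→φ2] = [7, 5]
r7 m[X3→φ0] = [7, 3]
r7 m[X3→φ3] = [2, 3]
r7 m[X15→φ3] = [2, 11]
r7 m[X15→φ4] = [6, 12]
r7 m[X15→φ6] = [4, 9]
r7 m[X2→φ0] = [5, 0]
r7 m[X2→φ1] = [6, 6]
r7 m[X5→φ1] = [0, 0]
r7 m[X4→φ2] = [0, 0]
r7 m[X4→φ5] = [4, 5]
r8 m[φ0→X13] = [7, 5]
r8 m[φ0→X3] = [2, 3]
r8 m[φ0→X2] = [6, 6]
r8 m[φ1→X2] = [5, 0]
r8 m[φ1→X5] = [6, 6]
r8 m[φ2→X13] = [2, 1]
r8 m[φ2→X4] = [6, 7]
r8 m[φ3→X3] = [7, 3]
r8 m[φ3→X15] = [4, 5]
r8 m[φ4→X15] = [0, 4]
r8 m[φ5→X4] = [0, 0]
r8 m[φ6→X15] = [2, 7]
r8 m[X13→φ0] = [2, 1]
r8 m[X13→φ2] = [7, 5]
r8 m[X3→φ0] = [7, 3]
r8 m[X3→φ3] = [2, 3]
r8 m[X15→φ3] = [2, 11]
r8 m[X15→φ4] = [6, 12]
r8 m[X15→φ6] = [4, 9]
r8 m[X2→φ0] = [5, 0]
r8 m[X2→φ1] = [6, 6]
r8 m[X5→φ1] = [0, 0]
r8 m[X4→φ2] = [0, 0]
r8 m[X4→φ5] = [6, 7]
r9 m[φ0→X13] = [7, 5]
r9 m[φ0→X3] = [2, 3]
r9 m[φ0→X2] = [6, 6]
r9 m[φ1→X2] = [5, 0]
r9 m[φ1→X5] = [6, 6]
r9 m[φ2→X13] = [2, 1]
r9 m[φ2→X4] = [6, 7]
r9 m[φ3→X3] = [7, 3]
r9 m[φ3→X15] = [4, 5]
r9 m[φ4→X15] = [0, 4]
r9 m[φ5→X4] = [0, 0]
r9 m[φ6→X15] = [2, 7]
r9 m[X13→φ0] = [2, 1]
r9 m[X13→φ2] = [7, 5]
r9 m[X3→φ0] = [7, 3]
r9 m[X3→φ3] = [2, 3]
r9 m[X15→φ3] = [2, 11]
r9 m[X15→φ4] = [6, 12]
r9 m[X15→φ6] = [4, 9]
r9 m[X2→φ0] = [5, 0]
r9 m[X2→φ1] = [6, 6]
r9 m[X5→φ1] = [0, 0]
r9 m[X4→φ2] = [0, 0]
r9 m[X4→φ5] = [6, 7]
fixed point reached at round 9
b[X15] = ⊗ incoming = [6, 16]

b[X15] = [6, 16]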